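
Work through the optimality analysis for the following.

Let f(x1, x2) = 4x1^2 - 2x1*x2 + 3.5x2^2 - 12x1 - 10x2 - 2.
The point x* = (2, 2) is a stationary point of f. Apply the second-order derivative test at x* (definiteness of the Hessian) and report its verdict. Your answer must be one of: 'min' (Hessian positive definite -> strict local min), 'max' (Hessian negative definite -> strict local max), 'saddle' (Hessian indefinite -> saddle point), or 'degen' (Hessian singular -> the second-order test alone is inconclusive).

Compute the Hessian H = grad^2 f:
  H = [[8, -2], [-2, 7]]
Verify stationarity: grad f(x*) = H x* + g = (0, 0).
Eigenvalues of H: 5.4384, 9.5616.
Both eigenvalues > 0, so H is positive definite -> x* is a strict local min.

min


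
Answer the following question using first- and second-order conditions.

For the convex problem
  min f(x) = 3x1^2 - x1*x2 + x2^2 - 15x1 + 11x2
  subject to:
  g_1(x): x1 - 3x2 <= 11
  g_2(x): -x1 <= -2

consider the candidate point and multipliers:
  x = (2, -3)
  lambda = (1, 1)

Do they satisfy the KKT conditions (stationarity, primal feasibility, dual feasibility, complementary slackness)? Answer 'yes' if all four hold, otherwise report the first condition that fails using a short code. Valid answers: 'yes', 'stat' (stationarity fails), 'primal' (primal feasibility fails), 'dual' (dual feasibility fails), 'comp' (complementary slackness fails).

Gradient of f: grad f(x) = Q x + c = (0, 3)
Constraint values g_i(x) = a_i^T x - b_i:
  g_1((2, -3)) = 0
  g_2((2, -3)) = 0
Stationarity residual: grad f(x) + sum_i lambda_i a_i = (0, 0)
  -> stationarity OK
Primal feasibility (all g_i <= 0): OK
Dual feasibility (all lambda_i >= 0): OK
Complementary slackness (lambda_i * g_i(x) = 0 for all i): OK

Verdict: yes, KKT holds.

yes


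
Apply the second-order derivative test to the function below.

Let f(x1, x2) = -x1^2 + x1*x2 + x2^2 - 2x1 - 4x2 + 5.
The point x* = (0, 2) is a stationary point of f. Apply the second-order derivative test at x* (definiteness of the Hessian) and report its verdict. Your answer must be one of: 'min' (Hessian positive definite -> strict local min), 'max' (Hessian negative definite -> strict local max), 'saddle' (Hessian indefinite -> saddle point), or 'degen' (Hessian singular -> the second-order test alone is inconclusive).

Compute the Hessian H = grad^2 f:
  H = [[-2, 1], [1, 2]]
Verify stationarity: grad f(x*) = H x* + g = (0, 0).
Eigenvalues of H: -2.2361, 2.2361.
Eigenvalues have mixed signs, so H is indefinite -> x* is a saddle point.

saddle


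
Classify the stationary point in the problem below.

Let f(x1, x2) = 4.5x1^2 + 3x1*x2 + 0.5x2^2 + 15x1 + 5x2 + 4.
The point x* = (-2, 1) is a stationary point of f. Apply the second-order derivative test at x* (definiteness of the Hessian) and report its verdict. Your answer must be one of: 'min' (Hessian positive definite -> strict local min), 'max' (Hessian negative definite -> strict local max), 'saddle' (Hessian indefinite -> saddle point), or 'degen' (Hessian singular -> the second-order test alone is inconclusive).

Compute the Hessian H = grad^2 f:
  H = [[9, 3], [3, 1]]
Verify stationarity: grad f(x*) = H x* + g = (0, 0).
Eigenvalues of H: 0, 10.
H has a zero eigenvalue (singular; positive semidefinite but not definite), so H is neither positive definite, negative definite, nor indefinite. The second-order test alone is inconclusive -> degen.
(Indeed, f is constant along the null direction of H through x*, so x* is not a strict local extremum.)

degen


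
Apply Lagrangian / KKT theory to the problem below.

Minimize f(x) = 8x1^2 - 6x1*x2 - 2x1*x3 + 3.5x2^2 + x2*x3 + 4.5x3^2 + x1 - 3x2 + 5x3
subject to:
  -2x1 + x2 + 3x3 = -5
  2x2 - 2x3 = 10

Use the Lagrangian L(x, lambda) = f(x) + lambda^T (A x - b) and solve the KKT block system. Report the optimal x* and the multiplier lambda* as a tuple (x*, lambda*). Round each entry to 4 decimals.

Form the Lagrangian:
  L(x, lambda) = (1/2) x^T Q x + c^T x + lambda^T (A x - b)
Stationarity (grad_x L = 0): Q x + c + A^T lambda = 0.
Primal feasibility: A x = b.

This gives the KKT block system:
  [ Q   A^T ] [ x     ]   [-c ]
  [ A    0  ] [ lambda ] = [ b ]

Solving the linear system:
  x*      = (0.84, 2.92, -2.08)
  lambda* = (0.54, -5.43)
  f(x*)   = 19.34

x* = (0.84, 2.92, -2.08), lambda* = (0.54, -5.43)


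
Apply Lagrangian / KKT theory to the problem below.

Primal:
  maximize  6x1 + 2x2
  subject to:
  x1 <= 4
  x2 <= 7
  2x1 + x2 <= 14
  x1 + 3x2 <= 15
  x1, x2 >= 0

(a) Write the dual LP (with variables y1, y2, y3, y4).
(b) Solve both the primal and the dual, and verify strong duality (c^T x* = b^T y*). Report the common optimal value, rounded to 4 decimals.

The standard primal-dual pair for 'max c^T x s.t. A x <= b, x >= 0' is:
  Dual:  min b^T y  s.t.  A^T y >= c,  y >= 0.

So the dual LP is:
  minimize  4y1 + 7y2 + 14y3 + 15y4
  subject to:
    y1 + 2y3 + y4 >= 6
    y2 + y3 + 3y4 >= 2
    y1, y2, y3, y4 >= 0

Solving the primal: x* = (4, 3.6667).
  primal value c^T x* = 31.3333.
Solving the dual: y* = (5.3333, 0, 0, 0.6667).
  dual value b^T y* = 31.3333.
Strong duality: c^T x* = b^T y*. Confirmed.

31.3333


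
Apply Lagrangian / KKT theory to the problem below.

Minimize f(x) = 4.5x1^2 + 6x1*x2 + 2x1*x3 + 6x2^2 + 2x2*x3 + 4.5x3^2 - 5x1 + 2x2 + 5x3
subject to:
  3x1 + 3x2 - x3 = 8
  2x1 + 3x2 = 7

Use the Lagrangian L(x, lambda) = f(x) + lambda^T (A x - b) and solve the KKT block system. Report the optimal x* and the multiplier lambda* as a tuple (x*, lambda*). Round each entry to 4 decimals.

Form the Lagrangian:
  L(x, lambda) = (1/2) x^T Q x + c^T x + lambda^T (A x - b)
Stationarity (grad_x L = 0): Q x + c + A^T lambda = 0.
Primal feasibility: A x = b.

This gives the KKT block system:
  [ Q   A^T ] [ x     ]   [-c ]
  [ A    0  ] [ lambda ] = [ b ]

Solving the linear system:
  x*      = (0.66, 1.8933, -0.34)
  lambda* = (7.0467, -16.38)
  f(x*)   = 28.5367

x* = (0.66, 1.8933, -0.34), lambda* = (7.0467, -16.38)


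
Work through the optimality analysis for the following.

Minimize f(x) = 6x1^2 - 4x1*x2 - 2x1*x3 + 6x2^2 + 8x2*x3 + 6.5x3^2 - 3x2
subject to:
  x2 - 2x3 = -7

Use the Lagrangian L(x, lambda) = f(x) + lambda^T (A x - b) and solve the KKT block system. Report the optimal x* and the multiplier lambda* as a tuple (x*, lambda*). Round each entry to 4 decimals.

Form the Lagrangian:
  L(x, lambda) = (1/2) x^T Q x + c^T x + lambda^T (A x - b)
Stationarity (grad_x L = 0): Q x + c + A^T lambda = 0.
Primal feasibility: A x = b.

This gives the KKT block system:
  [ Q   A^T ] [ x     ]   [-c ]
  [ A    0  ] [ lambda ] = [ b ]

Solving the linear system:
  x*      = (-0.2992, -2.1181, 2.4409)
  lambda* = (7.6929)
  f(x*)   = 30.1024

x* = (-0.2992, -2.1181, 2.4409), lambda* = (7.6929)


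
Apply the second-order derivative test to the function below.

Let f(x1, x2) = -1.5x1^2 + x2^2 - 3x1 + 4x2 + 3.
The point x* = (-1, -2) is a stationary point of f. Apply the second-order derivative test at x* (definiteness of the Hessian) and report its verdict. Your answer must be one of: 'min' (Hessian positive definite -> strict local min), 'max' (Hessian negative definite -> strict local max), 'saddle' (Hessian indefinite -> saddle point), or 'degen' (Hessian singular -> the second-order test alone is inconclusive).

Compute the Hessian H = grad^2 f:
  H = [[-3, 0], [0, 2]]
Verify stationarity: grad f(x*) = H x* + g = (0, 0).
Eigenvalues of H: -3, 2.
Eigenvalues have mixed signs, so H is indefinite -> x* is a saddle point.

saddle


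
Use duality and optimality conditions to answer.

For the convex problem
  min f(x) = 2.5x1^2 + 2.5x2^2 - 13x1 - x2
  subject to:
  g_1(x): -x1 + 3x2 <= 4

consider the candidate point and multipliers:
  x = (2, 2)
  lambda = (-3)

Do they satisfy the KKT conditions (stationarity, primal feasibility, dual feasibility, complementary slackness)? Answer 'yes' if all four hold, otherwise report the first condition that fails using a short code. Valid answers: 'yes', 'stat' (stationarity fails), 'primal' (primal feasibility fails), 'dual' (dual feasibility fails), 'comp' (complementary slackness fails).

Gradient of f: grad f(x) = Q x + c = (-3, 9)
Constraint values g_i(x) = a_i^T x - b_i:
  g_1((2, 2)) = 0
Stationarity residual: grad f(x) + sum_i lambda_i a_i = (0, 0)
  -> stationarity OK
Primal feasibility (all g_i <= 0): OK
Dual feasibility (all lambda_i >= 0): FAILS
Complementary slackness (lambda_i * g_i(x) = 0 for all i): OK

Verdict: the first failing condition is dual_feasibility -> dual.

dual


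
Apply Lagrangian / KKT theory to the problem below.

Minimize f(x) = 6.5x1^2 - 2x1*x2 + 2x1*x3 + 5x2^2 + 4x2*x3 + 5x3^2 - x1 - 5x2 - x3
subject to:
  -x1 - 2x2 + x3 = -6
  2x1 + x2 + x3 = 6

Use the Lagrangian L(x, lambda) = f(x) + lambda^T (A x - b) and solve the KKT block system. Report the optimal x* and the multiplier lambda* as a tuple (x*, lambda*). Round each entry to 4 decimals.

Form the Lagrangian:
  L(x, lambda) = (1/2) x^T Q x + c^T x + lambda^T (A x - b)
Stationarity (grad_x L = 0): Q x + c + A^T lambda = 0.
Primal feasibility: A x = b.

This gives the KKT block system:
  [ Q   A^T ] [ x     ]   [-c ]
  [ A    0  ] [ lambda ] = [ b ]

Solving the linear system:
  x*      = (2.0244, 1.9756, -0.0244)
  lambda* = (-0.0325, -10.6748)
  f(x*)   = 25.9878

x* = (2.0244, 1.9756, -0.0244), lambda* = (-0.0325, -10.6748)


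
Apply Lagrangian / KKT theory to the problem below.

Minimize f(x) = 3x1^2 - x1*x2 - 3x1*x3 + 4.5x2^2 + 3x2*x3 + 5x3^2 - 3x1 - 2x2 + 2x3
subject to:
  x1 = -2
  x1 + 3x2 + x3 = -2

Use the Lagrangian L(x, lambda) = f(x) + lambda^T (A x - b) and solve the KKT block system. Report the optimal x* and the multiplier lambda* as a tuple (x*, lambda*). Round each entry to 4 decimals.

Form the Lagrangian:
  L(x, lambda) = (1/2) x^T Q x + c^T x + lambda^T (A x - b)
Stationarity (grad_x L = 0): Q x + c + A^T lambda = 0.
Primal feasibility: A x = b.

This gives the KKT block system:
  [ Q   A^T ] [ x     ]   [-c ]
  [ A    0  ] [ lambda ] = [ b ]

Solving the linear system:
  x*      = (-2, 0.2963, -0.8889)
  lambda* = (12.6296, 0)
  f(x*)   = 14.4444

x* = (-2, 0.2963, -0.8889), lambda* = (12.6296, 0)


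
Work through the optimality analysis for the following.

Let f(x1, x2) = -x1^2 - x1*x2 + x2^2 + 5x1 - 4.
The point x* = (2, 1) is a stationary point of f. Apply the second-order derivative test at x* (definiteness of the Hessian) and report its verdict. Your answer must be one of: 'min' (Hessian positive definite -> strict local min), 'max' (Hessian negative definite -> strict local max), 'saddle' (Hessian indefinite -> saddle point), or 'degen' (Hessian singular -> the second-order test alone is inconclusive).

Compute the Hessian H = grad^2 f:
  H = [[-2, -1], [-1, 2]]
Verify stationarity: grad f(x*) = H x* + g = (0, 0).
Eigenvalues of H: -2.2361, 2.2361.
Eigenvalues have mixed signs, so H is indefinite -> x* is a saddle point.

saddle


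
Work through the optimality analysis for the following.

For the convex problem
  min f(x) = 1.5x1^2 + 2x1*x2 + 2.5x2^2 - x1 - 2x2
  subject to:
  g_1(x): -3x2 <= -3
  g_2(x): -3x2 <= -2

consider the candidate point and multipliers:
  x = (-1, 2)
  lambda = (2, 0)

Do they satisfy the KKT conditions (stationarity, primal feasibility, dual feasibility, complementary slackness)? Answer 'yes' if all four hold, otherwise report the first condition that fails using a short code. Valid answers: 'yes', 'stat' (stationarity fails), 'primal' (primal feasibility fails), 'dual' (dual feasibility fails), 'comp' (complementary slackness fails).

Gradient of f: grad f(x) = Q x + c = (0, 6)
Constraint values g_i(x) = a_i^T x - b_i:
  g_1((-1, 2)) = -3
  g_2((-1, 2)) = -4
Stationarity residual: grad f(x) + sum_i lambda_i a_i = (0, 0)
  -> stationarity OK
Primal feasibility (all g_i <= 0): OK
Dual feasibility (all lambda_i >= 0): OK
Complementary slackness (lambda_i * g_i(x) = 0 for all i): FAILS

Verdict: the first failing condition is complementary_slackness -> comp.

comp


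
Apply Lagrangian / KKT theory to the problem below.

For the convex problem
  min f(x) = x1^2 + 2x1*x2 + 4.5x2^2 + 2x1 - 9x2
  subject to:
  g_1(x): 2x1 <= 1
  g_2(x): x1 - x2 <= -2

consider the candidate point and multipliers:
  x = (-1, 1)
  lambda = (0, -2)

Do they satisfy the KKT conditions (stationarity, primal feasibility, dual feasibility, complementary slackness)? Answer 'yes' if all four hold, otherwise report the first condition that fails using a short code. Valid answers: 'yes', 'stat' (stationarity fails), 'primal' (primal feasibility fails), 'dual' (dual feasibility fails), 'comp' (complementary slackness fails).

Gradient of f: grad f(x) = Q x + c = (2, -2)
Constraint values g_i(x) = a_i^T x - b_i:
  g_1((-1, 1)) = -3
  g_2((-1, 1)) = 0
Stationarity residual: grad f(x) + sum_i lambda_i a_i = (0, 0)
  -> stationarity OK
Primal feasibility (all g_i <= 0): OK
Dual feasibility (all lambda_i >= 0): FAILS
Complementary slackness (lambda_i * g_i(x) = 0 for all i): OK

Verdict: the first failing condition is dual_feasibility -> dual.

dual


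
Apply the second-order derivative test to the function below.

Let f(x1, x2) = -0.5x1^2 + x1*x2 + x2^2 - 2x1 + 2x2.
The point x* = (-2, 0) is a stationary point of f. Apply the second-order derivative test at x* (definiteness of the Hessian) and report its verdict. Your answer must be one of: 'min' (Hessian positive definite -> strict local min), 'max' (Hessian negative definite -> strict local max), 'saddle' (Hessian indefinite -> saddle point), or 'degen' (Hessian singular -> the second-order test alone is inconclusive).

Compute the Hessian H = grad^2 f:
  H = [[-1, 1], [1, 2]]
Verify stationarity: grad f(x*) = H x* + g = (0, 0).
Eigenvalues of H: -1.3028, 2.3028.
Eigenvalues have mixed signs, so H is indefinite -> x* is a saddle point.

saddle


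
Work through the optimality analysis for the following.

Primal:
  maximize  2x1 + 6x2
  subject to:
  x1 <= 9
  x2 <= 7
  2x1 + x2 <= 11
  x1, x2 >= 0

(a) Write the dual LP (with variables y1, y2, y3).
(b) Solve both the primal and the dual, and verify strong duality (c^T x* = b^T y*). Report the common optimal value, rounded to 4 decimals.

The standard primal-dual pair for 'max c^T x s.t. A x <= b, x >= 0' is:
  Dual:  min b^T y  s.t.  A^T y >= c,  y >= 0.

So the dual LP is:
  minimize  9y1 + 7y2 + 11y3
  subject to:
    y1 + 2y3 >= 2
    y2 + y3 >= 6
    y1, y2, y3 >= 0

Solving the primal: x* = (2, 7).
  primal value c^T x* = 46.
Solving the dual: y* = (0, 5, 1).
  dual value b^T y* = 46.
Strong duality: c^T x* = b^T y*. Confirmed.

46


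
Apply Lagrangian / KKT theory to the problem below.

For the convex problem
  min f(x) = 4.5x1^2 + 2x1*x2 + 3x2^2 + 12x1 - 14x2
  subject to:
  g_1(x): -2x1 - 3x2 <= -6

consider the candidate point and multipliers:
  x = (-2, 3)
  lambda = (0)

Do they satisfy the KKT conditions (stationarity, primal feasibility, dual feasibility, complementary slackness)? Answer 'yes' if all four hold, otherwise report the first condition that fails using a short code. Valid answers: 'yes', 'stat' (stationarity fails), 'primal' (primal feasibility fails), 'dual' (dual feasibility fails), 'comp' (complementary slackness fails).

Gradient of f: grad f(x) = Q x + c = (0, 0)
Constraint values g_i(x) = a_i^T x - b_i:
  g_1((-2, 3)) = 1
Stationarity residual: grad f(x) + sum_i lambda_i a_i = (0, 0)
  -> stationarity OK
Primal feasibility (all g_i <= 0): FAILS
Dual feasibility (all lambda_i >= 0): OK
Complementary slackness (lambda_i * g_i(x) = 0 for all i): OK

Verdict: the first failing condition is primal_feasibility -> primal.

primal


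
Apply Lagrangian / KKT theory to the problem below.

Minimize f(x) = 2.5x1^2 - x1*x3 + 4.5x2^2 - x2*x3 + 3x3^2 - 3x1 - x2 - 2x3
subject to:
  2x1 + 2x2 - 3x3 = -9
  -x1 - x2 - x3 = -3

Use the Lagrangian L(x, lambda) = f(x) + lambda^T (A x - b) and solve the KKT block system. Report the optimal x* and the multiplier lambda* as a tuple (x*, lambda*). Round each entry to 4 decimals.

Form the Lagrangian:
  L(x, lambda) = (1/2) x^T Q x + c^T x + lambda^T (A x - b)
Stationarity (grad_x L = 0): Q x + c + A^T lambda = 0.
Primal feasibility: A x = b.

This gives the KKT block system:
  [ Q   A^T ] [ x     ]   [-c ]
  [ A    0  ] [ lambda ] = [ b ]

Solving the linear system:
  x*      = (0.1429, -0.1429, 3)
  lambda* = (4.2571, 3.2286)
  f(x*)   = 20.8571

x* = (0.1429, -0.1429, 3), lambda* = (4.2571, 3.2286)


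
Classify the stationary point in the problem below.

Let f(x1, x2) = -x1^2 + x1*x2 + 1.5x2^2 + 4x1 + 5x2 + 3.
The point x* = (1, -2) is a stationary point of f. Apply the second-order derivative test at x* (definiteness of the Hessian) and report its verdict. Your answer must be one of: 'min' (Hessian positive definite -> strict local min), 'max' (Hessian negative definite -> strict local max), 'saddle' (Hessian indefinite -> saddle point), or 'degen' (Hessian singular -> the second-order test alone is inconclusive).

Compute the Hessian H = grad^2 f:
  H = [[-2, 1], [1, 3]]
Verify stationarity: grad f(x*) = H x* + g = (0, 0).
Eigenvalues of H: -2.1926, 3.1926.
Eigenvalues have mixed signs, so H is indefinite -> x* is a saddle point.

saddle


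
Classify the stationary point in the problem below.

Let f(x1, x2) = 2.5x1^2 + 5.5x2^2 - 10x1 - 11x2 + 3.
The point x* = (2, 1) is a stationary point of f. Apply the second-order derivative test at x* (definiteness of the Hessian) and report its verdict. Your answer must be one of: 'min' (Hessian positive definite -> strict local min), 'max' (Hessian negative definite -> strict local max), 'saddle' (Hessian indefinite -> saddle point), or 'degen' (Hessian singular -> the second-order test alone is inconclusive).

Compute the Hessian H = grad^2 f:
  H = [[5, 0], [0, 11]]
Verify stationarity: grad f(x*) = H x* + g = (0, 0).
Eigenvalues of H: 5, 11.
Both eigenvalues > 0, so H is positive definite -> x* is a strict local min.

min


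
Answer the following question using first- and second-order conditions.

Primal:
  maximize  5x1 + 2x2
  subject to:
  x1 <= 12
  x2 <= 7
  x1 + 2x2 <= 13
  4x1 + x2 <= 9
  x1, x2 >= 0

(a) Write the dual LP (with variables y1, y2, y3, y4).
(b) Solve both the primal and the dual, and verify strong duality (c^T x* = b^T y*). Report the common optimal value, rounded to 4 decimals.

The standard primal-dual pair for 'max c^T x s.t. A x <= b, x >= 0' is:
  Dual:  min b^T y  s.t.  A^T y >= c,  y >= 0.

So the dual LP is:
  minimize  12y1 + 7y2 + 13y3 + 9y4
  subject to:
    y1 + y3 + 4y4 >= 5
    y2 + 2y3 + y4 >= 2
    y1, y2, y3, y4 >= 0

Solving the primal: x* = (0.7143, 6.1429).
  primal value c^T x* = 15.8571.
Solving the dual: y* = (0, 0, 0.4286, 1.1429).
  dual value b^T y* = 15.8571.
Strong duality: c^T x* = b^T y*. Confirmed.

15.8571


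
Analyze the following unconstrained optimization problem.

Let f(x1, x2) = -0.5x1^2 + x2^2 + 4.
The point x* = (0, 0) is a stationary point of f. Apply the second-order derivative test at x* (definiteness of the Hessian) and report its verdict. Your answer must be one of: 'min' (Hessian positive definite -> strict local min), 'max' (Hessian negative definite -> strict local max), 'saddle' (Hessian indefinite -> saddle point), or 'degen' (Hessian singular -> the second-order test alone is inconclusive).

Compute the Hessian H = grad^2 f:
  H = [[-1, 0], [0, 2]]
Verify stationarity: grad f(x*) = H x* + g = (0, 0).
Eigenvalues of H: -1, 2.
Eigenvalues have mixed signs, so H is indefinite -> x* is a saddle point.

saddle


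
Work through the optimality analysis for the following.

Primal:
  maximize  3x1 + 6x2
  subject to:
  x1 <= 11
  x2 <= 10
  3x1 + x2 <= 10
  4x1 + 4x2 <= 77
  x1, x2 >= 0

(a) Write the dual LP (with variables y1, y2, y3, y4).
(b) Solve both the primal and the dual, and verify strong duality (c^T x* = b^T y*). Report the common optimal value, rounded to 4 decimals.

The standard primal-dual pair for 'max c^T x s.t. A x <= b, x >= 0' is:
  Dual:  min b^T y  s.t.  A^T y >= c,  y >= 0.

So the dual LP is:
  minimize  11y1 + 10y2 + 10y3 + 77y4
  subject to:
    y1 + 3y3 + 4y4 >= 3
    y2 + y3 + 4y4 >= 6
    y1, y2, y3, y4 >= 0

Solving the primal: x* = (0, 10).
  primal value c^T x* = 60.
Solving the dual: y* = (0, 5, 1, 0).
  dual value b^T y* = 60.
Strong duality: c^T x* = b^T y*. Confirmed.

60


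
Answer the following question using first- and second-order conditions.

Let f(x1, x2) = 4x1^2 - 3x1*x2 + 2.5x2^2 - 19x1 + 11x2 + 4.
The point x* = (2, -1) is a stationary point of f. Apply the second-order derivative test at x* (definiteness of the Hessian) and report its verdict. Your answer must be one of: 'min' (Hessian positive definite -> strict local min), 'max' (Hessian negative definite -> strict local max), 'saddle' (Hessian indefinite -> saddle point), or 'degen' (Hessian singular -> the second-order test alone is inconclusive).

Compute the Hessian H = grad^2 f:
  H = [[8, -3], [-3, 5]]
Verify stationarity: grad f(x*) = H x* + g = (0, 0).
Eigenvalues of H: 3.1459, 9.8541.
Both eigenvalues > 0, so H is positive definite -> x* is a strict local min.

min


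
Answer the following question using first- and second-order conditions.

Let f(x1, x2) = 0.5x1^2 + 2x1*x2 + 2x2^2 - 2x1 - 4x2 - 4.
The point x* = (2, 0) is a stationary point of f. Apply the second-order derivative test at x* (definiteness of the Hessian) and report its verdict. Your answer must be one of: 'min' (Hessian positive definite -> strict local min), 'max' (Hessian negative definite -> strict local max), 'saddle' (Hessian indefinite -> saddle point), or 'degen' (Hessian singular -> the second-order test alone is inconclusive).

Compute the Hessian H = grad^2 f:
  H = [[1, 2], [2, 4]]
Verify stationarity: grad f(x*) = H x* + g = (0, 0).
Eigenvalues of H: 0, 5.
H has a zero eigenvalue (singular; positive semidefinite but not definite), so H is neither positive definite, negative definite, nor indefinite. The second-order test alone is inconclusive -> degen.
(Indeed, f is constant along the null direction of H through x*, so x* is not a strict local extremum.)

degen


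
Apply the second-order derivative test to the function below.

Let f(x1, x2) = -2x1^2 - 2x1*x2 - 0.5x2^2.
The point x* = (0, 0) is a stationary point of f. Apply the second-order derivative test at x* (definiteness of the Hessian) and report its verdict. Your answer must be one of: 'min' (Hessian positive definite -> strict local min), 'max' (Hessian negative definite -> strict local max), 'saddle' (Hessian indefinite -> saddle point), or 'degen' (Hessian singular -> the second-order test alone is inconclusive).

Compute the Hessian H = grad^2 f:
  H = [[-4, -2], [-2, -1]]
Verify stationarity: grad f(x*) = H x* + g = (0, 0).
Eigenvalues of H: -5, 0.
H has a zero eigenvalue (singular; negative semidefinite but not definite), so H is neither positive definite, negative definite, nor indefinite. The second-order test alone is inconclusive -> degen.
(Indeed, f is constant along the null direction of H through x*, so x* is not a strict local extremum.)

degen


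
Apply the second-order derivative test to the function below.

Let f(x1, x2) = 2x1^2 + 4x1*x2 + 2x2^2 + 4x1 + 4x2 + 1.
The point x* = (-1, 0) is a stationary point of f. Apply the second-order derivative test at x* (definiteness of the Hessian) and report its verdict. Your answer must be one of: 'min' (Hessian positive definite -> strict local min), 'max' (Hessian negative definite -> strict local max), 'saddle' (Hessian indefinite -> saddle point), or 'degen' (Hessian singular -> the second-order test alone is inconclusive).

Compute the Hessian H = grad^2 f:
  H = [[4, 4], [4, 4]]
Verify stationarity: grad f(x*) = H x* + g = (0, 0).
Eigenvalues of H: 0, 8.
H has a zero eigenvalue (singular; positive semidefinite but not definite), so H is neither positive definite, negative definite, nor indefinite. The second-order test alone is inconclusive -> degen.
(Indeed, f is constant along the null direction of H through x*, so x* is not a strict local extremum.)

degen


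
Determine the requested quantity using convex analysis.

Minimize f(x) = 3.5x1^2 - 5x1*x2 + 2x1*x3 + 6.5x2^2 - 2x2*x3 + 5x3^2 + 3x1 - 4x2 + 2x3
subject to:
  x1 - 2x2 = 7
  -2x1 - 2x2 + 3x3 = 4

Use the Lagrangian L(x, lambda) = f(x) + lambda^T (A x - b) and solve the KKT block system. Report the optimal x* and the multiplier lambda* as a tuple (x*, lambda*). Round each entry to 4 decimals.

Form the Lagrangian:
  L(x, lambda) = (1/2) x^T Q x + c^T x + lambda^T (A x - b)
Stationarity (grad_x L = 0): Q x + c + A^T lambda = 0.
Primal feasibility: A x = b.

This gives the KKT block system:
  [ Q   A^T ] [ x     ]   [-c ]
  [ A    0  ] [ lambda ] = [ b ]

Solving the linear system:
  x*      = (0.3623, -3.3188, -0.6377)
  lambda* = (-22.8454, -0.9952)
  f(x*)   = 88.4928

x* = (0.3623, -3.3188, -0.6377), lambda* = (-22.8454, -0.9952)


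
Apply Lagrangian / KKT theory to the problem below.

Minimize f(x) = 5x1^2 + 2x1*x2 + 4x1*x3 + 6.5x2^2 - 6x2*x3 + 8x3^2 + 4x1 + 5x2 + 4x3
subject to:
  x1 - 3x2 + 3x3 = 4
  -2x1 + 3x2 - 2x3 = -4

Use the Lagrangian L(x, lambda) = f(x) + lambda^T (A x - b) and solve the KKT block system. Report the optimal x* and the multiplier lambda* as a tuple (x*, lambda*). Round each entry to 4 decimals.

Form the Lagrangian:
  L(x, lambda) = (1/2) x^T Q x + c^T x + lambda^T (A x - b)
Stationarity (grad_x L = 0): Q x + c + A^T lambda = 0.
Primal feasibility: A x = b.

This gives the KKT block system:
  [ Q   A^T ] [ x     ]   [-c ]
  [ A    0  ] [ lambda ] = [ b ]

Solving the linear system:
  x*      = (0.067, -1.244, 0.067)
  lambda* = (-5.177, -1.3636)
  f(x*)   = 4.7847

x* = (0.067, -1.244, 0.067), lambda* = (-5.177, -1.3636)


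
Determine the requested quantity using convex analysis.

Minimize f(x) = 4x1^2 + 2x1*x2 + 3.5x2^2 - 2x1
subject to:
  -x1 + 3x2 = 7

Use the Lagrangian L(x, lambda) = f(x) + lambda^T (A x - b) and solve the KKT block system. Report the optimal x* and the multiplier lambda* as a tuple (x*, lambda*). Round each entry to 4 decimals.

Form the Lagrangian:
  L(x, lambda) = (1/2) x^T Q x + c^T x + lambda^T (A x - b)
Stationarity (grad_x L = 0): Q x + c + A^T lambda = 0.
Primal feasibility: A x = b.

This gives the KKT block system:
  [ Q   A^T ] [ x     ]   [-c ]
  [ A    0  ] [ lambda ] = [ b ]

Solving the linear system:
  x*      = (-0.8022, 2.0659)
  lambda* = (-4.2857)
  f(x*)   = 15.8022

x* = (-0.8022, 2.0659), lambda* = (-4.2857)


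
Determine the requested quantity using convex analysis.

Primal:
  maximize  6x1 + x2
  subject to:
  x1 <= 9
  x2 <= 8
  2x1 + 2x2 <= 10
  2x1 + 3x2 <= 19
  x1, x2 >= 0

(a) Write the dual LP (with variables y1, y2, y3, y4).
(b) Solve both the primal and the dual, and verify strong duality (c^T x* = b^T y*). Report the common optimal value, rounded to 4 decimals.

The standard primal-dual pair for 'max c^T x s.t. A x <= b, x >= 0' is:
  Dual:  min b^T y  s.t.  A^T y >= c,  y >= 0.

So the dual LP is:
  minimize  9y1 + 8y2 + 10y3 + 19y4
  subject to:
    y1 + 2y3 + 2y4 >= 6
    y2 + 2y3 + 3y4 >= 1
    y1, y2, y3, y4 >= 0

Solving the primal: x* = (5, 0).
  primal value c^T x* = 30.
Solving the dual: y* = (0, 0, 3, 0).
  dual value b^T y* = 30.
Strong duality: c^T x* = b^T y*. Confirmed.

30


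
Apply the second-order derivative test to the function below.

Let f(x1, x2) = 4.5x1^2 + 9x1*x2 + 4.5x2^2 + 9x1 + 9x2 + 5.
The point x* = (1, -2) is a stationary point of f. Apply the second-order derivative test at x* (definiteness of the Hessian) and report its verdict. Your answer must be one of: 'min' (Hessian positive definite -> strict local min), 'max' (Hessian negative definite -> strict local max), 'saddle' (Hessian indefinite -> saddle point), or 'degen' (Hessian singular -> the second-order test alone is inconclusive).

Compute the Hessian H = grad^2 f:
  H = [[9, 9], [9, 9]]
Verify stationarity: grad f(x*) = H x* + g = (0, 0).
Eigenvalues of H: 0, 18.
H has a zero eigenvalue (singular; positive semidefinite but not definite), so H is neither positive definite, negative definite, nor indefinite. The second-order test alone is inconclusive -> degen.
(Indeed, f is constant along the null direction of H through x*, so x* is not a strict local extremum.)

degen


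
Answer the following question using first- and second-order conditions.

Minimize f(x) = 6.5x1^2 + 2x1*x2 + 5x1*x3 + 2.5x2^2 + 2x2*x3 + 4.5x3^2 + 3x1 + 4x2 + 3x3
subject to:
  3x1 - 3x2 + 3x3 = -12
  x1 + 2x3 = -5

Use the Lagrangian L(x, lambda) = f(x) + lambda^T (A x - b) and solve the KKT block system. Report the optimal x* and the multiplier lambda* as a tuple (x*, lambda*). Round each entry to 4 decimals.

Form the Lagrangian:
  L(x, lambda) = (1/2) x^T Q x + c^T x + lambda^T (A x - b)
Stationarity (grad_x L = 0): Q x + c + A^T lambda = 0.
Primal feasibility: A x = b.

This gives the KKT block system:
  [ Q   A^T ] [ x     ]   [-c ]
  [ A    0  ] [ lambda ] = [ b ]

Solving the linear system:
  x*      = (-0.4, 1.3, -2.3)
  lambda* = (1.7, 6)
  f(x*)   = 23.75

x* = (-0.4, 1.3, -2.3), lambda* = (1.7, 6)


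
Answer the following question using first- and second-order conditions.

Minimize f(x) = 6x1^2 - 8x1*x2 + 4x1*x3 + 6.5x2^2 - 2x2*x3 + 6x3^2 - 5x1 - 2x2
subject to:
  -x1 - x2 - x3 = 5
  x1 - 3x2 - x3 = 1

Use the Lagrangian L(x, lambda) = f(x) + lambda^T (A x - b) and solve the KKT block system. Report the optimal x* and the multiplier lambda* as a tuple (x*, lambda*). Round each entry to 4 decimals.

Form the Lagrangian:
  L(x, lambda) = (1/2) x^T Q x + c^T x + lambda^T (A x - b)
Stationarity (grad_x L = 0): Q x + c + A^T lambda = 0.
Primal feasibility: A x = b.

This gives the KKT block system:
  [ Q   A^T ] [ x     ]   [-c ]
  [ A    0  ] [ lambda ] = [ b ]

Solving the linear system:
  x*      = (-3.3673, -1.3673, -0.2653)
  lambda* = (-24.7245, 10.8061)
  f(x*)   = 66.1939

x* = (-3.3673, -1.3673, -0.2653), lambda* = (-24.7245, 10.8061)


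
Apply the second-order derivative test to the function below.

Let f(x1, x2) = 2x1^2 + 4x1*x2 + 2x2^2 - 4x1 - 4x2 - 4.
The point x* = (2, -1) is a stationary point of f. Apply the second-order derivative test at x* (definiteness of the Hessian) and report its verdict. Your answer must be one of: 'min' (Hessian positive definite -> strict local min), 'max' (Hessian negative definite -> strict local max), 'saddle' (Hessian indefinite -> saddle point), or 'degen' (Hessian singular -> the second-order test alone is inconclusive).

Compute the Hessian H = grad^2 f:
  H = [[4, 4], [4, 4]]
Verify stationarity: grad f(x*) = H x* + g = (0, 0).
Eigenvalues of H: 0, 8.
H has a zero eigenvalue (singular; positive semidefinite but not definite), so H is neither positive definite, negative definite, nor indefinite. The second-order test alone is inconclusive -> degen.
(Indeed, f is constant along the null direction of H through x*, so x* is not a strict local extremum.)

degen


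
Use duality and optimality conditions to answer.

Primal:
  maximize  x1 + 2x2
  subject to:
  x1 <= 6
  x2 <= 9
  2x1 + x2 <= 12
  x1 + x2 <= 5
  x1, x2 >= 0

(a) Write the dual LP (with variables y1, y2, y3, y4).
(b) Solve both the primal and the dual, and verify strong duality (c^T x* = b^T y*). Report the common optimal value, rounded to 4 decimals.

The standard primal-dual pair for 'max c^T x s.t. A x <= b, x >= 0' is:
  Dual:  min b^T y  s.t.  A^T y >= c,  y >= 0.

So the dual LP is:
  minimize  6y1 + 9y2 + 12y3 + 5y4
  subject to:
    y1 + 2y3 + y4 >= 1
    y2 + y3 + y4 >= 2
    y1, y2, y3, y4 >= 0

Solving the primal: x* = (0, 5).
  primal value c^T x* = 10.
Solving the dual: y* = (0, 0, 0, 2).
  dual value b^T y* = 10.
Strong duality: c^T x* = b^T y*. Confirmed.

10


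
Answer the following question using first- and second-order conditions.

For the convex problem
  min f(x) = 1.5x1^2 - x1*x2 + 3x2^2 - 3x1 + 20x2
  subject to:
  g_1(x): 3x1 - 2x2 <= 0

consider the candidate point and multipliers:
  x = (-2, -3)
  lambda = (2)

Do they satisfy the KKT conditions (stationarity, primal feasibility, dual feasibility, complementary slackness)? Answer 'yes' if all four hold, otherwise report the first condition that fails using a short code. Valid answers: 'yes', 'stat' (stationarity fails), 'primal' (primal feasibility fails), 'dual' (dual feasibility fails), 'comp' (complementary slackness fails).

Gradient of f: grad f(x) = Q x + c = (-6, 4)
Constraint values g_i(x) = a_i^T x - b_i:
  g_1((-2, -3)) = 0
Stationarity residual: grad f(x) + sum_i lambda_i a_i = (0, 0)
  -> stationarity OK
Primal feasibility (all g_i <= 0): OK
Dual feasibility (all lambda_i >= 0): OK
Complementary slackness (lambda_i * g_i(x) = 0 for all i): OK

Verdict: yes, KKT holds.

yes


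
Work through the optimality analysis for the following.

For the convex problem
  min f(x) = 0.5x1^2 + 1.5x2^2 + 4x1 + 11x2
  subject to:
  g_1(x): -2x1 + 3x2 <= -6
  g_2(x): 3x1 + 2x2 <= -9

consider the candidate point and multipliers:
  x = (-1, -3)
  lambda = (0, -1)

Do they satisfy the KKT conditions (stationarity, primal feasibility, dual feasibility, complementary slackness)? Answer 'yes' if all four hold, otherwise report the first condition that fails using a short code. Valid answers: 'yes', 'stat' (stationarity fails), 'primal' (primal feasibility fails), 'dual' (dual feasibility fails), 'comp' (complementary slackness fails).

Gradient of f: grad f(x) = Q x + c = (3, 2)
Constraint values g_i(x) = a_i^T x - b_i:
  g_1((-1, -3)) = -1
  g_2((-1, -3)) = 0
Stationarity residual: grad f(x) + sum_i lambda_i a_i = (0, 0)
  -> stationarity OK
Primal feasibility (all g_i <= 0): OK
Dual feasibility (all lambda_i >= 0): FAILS
Complementary slackness (lambda_i * g_i(x) = 0 for all i): OK

Verdict: the first failing condition is dual_feasibility -> dual.

dual


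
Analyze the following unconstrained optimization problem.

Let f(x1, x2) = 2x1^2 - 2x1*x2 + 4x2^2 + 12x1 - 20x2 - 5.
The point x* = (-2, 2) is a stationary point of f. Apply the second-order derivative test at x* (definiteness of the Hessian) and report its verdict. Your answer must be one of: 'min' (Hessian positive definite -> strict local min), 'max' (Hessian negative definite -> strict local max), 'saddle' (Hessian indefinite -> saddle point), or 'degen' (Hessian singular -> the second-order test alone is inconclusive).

Compute the Hessian H = grad^2 f:
  H = [[4, -2], [-2, 8]]
Verify stationarity: grad f(x*) = H x* + g = (0, 0).
Eigenvalues of H: 3.1716, 8.8284.
Both eigenvalues > 0, so H is positive definite -> x* is a strict local min.

min


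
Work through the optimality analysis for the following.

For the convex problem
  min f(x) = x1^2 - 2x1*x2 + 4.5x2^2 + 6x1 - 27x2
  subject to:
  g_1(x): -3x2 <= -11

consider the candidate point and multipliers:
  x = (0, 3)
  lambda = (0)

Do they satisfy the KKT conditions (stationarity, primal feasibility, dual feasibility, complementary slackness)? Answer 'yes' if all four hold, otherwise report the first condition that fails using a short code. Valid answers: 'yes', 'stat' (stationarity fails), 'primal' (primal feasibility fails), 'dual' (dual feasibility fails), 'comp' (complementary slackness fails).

Gradient of f: grad f(x) = Q x + c = (0, 0)
Constraint values g_i(x) = a_i^T x - b_i:
  g_1((0, 3)) = 2
Stationarity residual: grad f(x) + sum_i lambda_i a_i = (0, 0)
  -> stationarity OK
Primal feasibility (all g_i <= 0): FAILS
Dual feasibility (all lambda_i >= 0): OK
Complementary slackness (lambda_i * g_i(x) = 0 for all i): OK

Verdict: the first failing condition is primal_feasibility -> primal.

primal


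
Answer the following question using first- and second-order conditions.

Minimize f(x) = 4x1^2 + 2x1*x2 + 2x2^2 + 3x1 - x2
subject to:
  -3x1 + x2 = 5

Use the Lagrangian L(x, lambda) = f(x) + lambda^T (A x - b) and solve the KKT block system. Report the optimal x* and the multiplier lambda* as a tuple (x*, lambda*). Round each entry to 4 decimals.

Form the Lagrangian:
  L(x, lambda) = (1/2) x^T Q x + c^T x + lambda^T (A x - b)
Stationarity (grad_x L = 0): Q x + c + A^T lambda = 0.
Primal feasibility: A x = b.

This gives the KKT block system:
  [ Q   A^T ] [ x     ]   [-c ]
  [ A    0  ] [ lambda ] = [ b ]

Solving the linear system:
  x*      = (-1.25, 1.25)
  lambda* = (-1.5)
  f(x*)   = 1.25

x* = (-1.25, 1.25), lambda* = (-1.5)


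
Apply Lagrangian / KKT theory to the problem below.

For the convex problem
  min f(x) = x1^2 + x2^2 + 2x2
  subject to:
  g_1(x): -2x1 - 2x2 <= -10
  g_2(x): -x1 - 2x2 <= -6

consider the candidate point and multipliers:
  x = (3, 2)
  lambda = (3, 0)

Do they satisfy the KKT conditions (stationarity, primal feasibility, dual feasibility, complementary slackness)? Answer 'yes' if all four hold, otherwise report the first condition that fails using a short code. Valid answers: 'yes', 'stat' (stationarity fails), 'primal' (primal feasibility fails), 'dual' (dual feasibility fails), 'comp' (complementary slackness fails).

Gradient of f: grad f(x) = Q x + c = (6, 6)
Constraint values g_i(x) = a_i^T x - b_i:
  g_1((3, 2)) = 0
  g_2((3, 2)) = -1
Stationarity residual: grad f(x) + sum_i lambda_i a_i = (0, 0)
  -> stationarity OK
Primal feasibility (all g_i <= 0): OK
Dual feasibility (all lambda_i >= 0): OK
Complementary slackness (lambda_i * g_i(x) = 0 for all i): OK

Verdict: yes, KKT holds.

yes


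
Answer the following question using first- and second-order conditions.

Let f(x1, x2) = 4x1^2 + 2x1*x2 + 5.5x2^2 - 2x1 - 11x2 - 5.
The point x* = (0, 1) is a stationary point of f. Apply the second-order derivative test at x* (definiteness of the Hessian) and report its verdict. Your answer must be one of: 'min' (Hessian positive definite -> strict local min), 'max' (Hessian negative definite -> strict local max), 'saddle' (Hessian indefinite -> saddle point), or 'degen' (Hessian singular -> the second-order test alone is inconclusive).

Compute the Hessian H = grad^2 f:
  H = [[8, 2], [2, 11]]
Verify stationarity: grad f(x*) = H x* + g = (0, 0).
Eigenvalues of H: 7, 12.
Both eigenvalues > 0, so H is positive definite -> x* is a strict local min.

min


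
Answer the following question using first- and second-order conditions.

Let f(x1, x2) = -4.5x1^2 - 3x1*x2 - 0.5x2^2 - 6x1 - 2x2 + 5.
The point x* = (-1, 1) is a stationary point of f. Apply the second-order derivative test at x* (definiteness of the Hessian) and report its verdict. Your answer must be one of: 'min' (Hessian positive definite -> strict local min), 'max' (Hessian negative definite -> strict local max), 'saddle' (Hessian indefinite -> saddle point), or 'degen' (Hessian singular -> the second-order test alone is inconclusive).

Compute the Hessian H = grad^2 f:
  H = [[-9, -3], [-3, -1]]
Verify stationarity: grad f(x*) = H x* + g = (0, 0).
Eigenvalues of H: -10, 0.
H has a zero eigenvalue (singular; negative semidefinite but not definite), so H is neither positive definite, negative definite, nor indefinite. The second-order test alone is inconclusive -> degen.
(Indeed, f is constant along the null direction of H through x*, so x* is not a strict local extremum.)

degen


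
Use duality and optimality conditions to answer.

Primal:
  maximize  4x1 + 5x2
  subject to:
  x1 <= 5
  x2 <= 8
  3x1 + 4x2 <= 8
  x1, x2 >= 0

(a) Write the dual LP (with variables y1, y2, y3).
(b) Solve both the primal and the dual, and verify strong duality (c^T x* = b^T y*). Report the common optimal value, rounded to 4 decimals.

The standard primal-dual pair for 'max c^T x s.t. A x <= b, x >= 0' is:
  Dual:  min b^T y  s.t.  A^T y >= c,  y >= 0.

So the dual LP is:
  minimize  5y1 + 8y2 + 8y3
  subject to:
    y1 + 3y3 >= 4
    y2 + 4y3 >= 5
    y1, y2, y3 >= 0

Solving the primal: x* = (2.6667, 0).
  primal value c^T x* = 10.6667.
Solving the dual: y* = (0, 0, 1.3333).
  dual value b^T y* = 10.6667.
Strong duality: c^T x* = b^T y*. Confirmed.

10.6667


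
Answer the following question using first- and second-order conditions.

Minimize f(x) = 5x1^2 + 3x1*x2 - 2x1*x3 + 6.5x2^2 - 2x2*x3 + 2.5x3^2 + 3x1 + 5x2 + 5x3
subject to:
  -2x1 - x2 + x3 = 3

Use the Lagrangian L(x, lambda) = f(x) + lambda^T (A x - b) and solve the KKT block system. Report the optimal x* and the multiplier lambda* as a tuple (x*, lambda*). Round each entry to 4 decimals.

Form the Lagrangian:
  L(x, lambda) = (1/2) x^T Q x + c^T x + lambda^T (A x - b)
Stationarity (grad_x L = 0): Q x + c + A^T lambda = 0.
Primal feasibility: A x = b.

This gives the KKT block system:
  [ Q   A^T ] [ x     ]   [-c ]
  [ A    0  ] [ lambda ] = [ b ]

Solving the linear system:
  x*      = (-1.4865, -0.6139, -0.5869)
  lambda* = (-6.2664)
  f(x*)   = 4.168

x* = (-1.4865, -0.6139, -0.5869), lambda* = (-6.2664)
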